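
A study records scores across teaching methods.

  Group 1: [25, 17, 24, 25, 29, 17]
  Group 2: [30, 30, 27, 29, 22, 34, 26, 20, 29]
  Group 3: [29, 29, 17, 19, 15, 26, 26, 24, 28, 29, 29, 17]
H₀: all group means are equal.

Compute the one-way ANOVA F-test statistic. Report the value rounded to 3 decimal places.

Group means [22.83, 27.44, 24.00], grand mean 24.889
SSB = Σnᵢ(x̄ᵢ−x̄)² = 93.611; SSW = ΣΣ(x−x̄ᵢ)² = 593.056
MSB = 93.611/2 = 46.8056; MSW = 593.056/24 = 24.7106
F = MSB/MSW = 1.8941
df = (2, 24)

test statistic = 1.894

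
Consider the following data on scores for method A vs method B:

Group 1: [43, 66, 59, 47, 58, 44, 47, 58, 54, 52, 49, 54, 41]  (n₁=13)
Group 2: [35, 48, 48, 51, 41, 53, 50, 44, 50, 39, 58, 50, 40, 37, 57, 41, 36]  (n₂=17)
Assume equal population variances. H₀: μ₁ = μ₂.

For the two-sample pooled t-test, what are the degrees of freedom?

degrees of freedom = 28

df = n₁ + n₂ − 2 = 13 + 17 − 2 = 28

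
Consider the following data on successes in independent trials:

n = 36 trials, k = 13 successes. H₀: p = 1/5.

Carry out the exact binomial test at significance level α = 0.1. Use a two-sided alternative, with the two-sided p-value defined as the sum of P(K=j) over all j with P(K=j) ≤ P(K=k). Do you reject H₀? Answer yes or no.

reject H₀: yes

Exact binomial: n=36, k=13, p₀=1/5=0.2000
P(X=j) = C(n,j)·p₀^j·(1−p₀)^(n−j); p = Σ P(X=j) over j with P(X=j) ≤ P(X=13)
p-value (two-sided) = 0.02146
At α=0.1: p < α → reject H₀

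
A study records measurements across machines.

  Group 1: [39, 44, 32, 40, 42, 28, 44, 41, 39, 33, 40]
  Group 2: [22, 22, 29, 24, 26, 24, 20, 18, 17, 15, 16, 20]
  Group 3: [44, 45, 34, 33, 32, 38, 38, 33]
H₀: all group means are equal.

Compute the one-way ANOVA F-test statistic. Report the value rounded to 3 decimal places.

test statistic = 45.036

Group means [38.36, 21.08, 37.12], grand mean 31.355
SSB = Σnᵢ(x̄ᵢ−x̄)² = 2072.760; SSW = ΣΣ(x−x̄ᵢ)² = 644.337
MSB = 2072.760/2 = 1036.3798; MSW = 644.337/28 = 23.0120
F = MSB/MSW = 45.0364
df = (2, 28)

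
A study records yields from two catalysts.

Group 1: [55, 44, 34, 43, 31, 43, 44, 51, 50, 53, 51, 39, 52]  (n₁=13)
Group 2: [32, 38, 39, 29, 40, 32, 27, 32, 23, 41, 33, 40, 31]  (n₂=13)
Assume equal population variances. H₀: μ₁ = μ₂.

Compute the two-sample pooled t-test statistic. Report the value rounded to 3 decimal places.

test statistic = 4.540

x̄₁=45.385, s₁=7.478, n₁=13
x̄₂=33.615, s₂=5.606, n₂=13
s_p² = [12·7.478² + 12·5.606²]/24 = 43.6731
SE = √(s_p²·(1/13+1/13)) = 2.5921
t = (45.385−33.615)/2.5921 = 4.5404
df = 24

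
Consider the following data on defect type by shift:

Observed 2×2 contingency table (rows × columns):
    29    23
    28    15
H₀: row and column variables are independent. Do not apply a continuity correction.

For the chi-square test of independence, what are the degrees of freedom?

df = (r−1)(c−1) = (2−1)·(2−1) = 1

degrees of freedom = 1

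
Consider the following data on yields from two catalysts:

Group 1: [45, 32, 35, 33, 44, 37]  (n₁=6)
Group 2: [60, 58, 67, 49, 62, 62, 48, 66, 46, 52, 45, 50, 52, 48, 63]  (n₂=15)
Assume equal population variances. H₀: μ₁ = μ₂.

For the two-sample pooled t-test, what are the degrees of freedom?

degrees of freedom = 19

df = n₁ + n₂ − 2 = 6 + 15 − 2 = 19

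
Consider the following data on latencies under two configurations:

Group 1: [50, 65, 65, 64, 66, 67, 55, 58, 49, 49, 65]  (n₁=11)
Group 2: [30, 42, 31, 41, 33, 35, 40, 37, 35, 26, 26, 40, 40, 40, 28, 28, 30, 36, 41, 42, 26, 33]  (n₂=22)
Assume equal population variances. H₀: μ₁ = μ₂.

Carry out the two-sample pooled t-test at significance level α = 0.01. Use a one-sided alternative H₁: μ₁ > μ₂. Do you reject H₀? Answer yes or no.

x̄₁=59.364, s₁=7.366, n₁=11
x̄₂=34.545, s₂=5.713, n₂=22
s_p² = [10·7.366² + 21·5.713²]/31 = 39.6129
SE = √(s_p²·(1/11+1/22)) = 2.3242
t = (59.364−34.545)/2.3242 = 10.6783
df = 31
p-value (one-sided, H₁ greater) = 0.00000
At α=0.01: p < α → reject H₀

reject H₀: yes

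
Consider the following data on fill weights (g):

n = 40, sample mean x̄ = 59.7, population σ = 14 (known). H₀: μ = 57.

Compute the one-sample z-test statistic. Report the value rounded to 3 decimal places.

SE = σ/√n = 14/√40 = 2.2136
z = (x̄−μ₀)/SE = (59.7−57)/2.2136 = 1.2197

test statistic = 1.220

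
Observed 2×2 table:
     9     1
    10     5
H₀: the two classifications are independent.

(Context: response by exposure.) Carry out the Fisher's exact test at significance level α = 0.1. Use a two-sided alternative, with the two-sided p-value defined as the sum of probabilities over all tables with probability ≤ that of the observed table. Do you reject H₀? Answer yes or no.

reject H₀: no

Margins: r₁=10, r₂=15, c₁=19, c₂=6, n=25
p_obs = C(10,9)·C(15,10)/C(25,19); sum pmf over tables with pmf ≤ p_obs
p-value (two-sided) = 0.34486
At α=0.1: p ≥ α → fail to reject H₀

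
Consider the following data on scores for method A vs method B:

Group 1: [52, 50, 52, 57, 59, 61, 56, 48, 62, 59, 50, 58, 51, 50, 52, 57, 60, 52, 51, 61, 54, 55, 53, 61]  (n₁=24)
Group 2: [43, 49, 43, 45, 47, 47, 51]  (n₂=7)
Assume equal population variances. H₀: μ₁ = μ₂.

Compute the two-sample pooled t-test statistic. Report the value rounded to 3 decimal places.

test statistic = 4.915

x̄₁=55.042, s₁=4.319, n₁=24
x̄₂=46.429, s₂=2.992, n₂=7
s_p² = [23·4.319² + 6·2.992²]/29 = 16.6439
SE = √(s_p²·(1/24+1/7)) = 1.7525
t = (55.042−46.429)/1.7525 = 4.9148
df = 29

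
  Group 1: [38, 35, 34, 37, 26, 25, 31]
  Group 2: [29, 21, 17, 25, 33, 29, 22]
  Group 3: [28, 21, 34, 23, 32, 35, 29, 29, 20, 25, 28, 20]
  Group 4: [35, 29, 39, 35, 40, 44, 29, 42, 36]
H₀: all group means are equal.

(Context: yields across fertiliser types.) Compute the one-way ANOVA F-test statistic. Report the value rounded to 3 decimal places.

Group means [32.29, 25.14, 27.00, 36.56], grand mean 30.143
SSB = Σnᵢ(x̄ᵢ−x̄)² = 695.778; SSW = ΣΣ(x−x̄ᵢ)² = 868.508
MSB = 695.778/3 = 231.9259; MSW = 868.508/31 = 28.0164
F = MSB/MSW = 8.2782
df = (3, 31)

test statistic = 8.278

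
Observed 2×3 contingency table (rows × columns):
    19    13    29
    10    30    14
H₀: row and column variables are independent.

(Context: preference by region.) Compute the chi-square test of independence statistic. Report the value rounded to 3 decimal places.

test statistic = 14.374

Row totals [61, 54], col totals [29, 43, 43], n=115
χ² = (19−15.38)²/15.38 + (13−22.81)²/22.81 + (29−22.81)²/22.81 + (10−13.62)²/13.62 + (30−20.19)²/20.19 + (14−20.19)²/20.19 = 14.3738
df = 2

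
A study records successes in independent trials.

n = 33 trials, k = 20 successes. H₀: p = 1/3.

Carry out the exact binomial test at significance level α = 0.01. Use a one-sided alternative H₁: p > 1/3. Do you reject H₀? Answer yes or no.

reject H₀: yes

Exact binomial: n=33, k=20, p₀=1/3=0.3333
P(X≥20) from Σ C(n,i)·p₀^i·(1−p₀)^(n−i)
p-value (one-sided, H₁ greater) = 0.00120
At α=0.01: p < α → reject H₀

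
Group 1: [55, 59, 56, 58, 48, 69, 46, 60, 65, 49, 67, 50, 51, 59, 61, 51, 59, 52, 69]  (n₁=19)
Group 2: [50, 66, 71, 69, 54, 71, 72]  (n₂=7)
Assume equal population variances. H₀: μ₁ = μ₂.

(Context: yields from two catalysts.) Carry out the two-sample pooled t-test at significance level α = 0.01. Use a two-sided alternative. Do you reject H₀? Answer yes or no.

x̄₁=57.053, s₁=7.098, n₁=19
x̄₂=64.714, s₂=8.976, n₂=7
s_p² = [18·7.098² + 6·8.976²]/24 = 57.9323
SE = √(s_p²·(1/19+1/7)) = 3.3653
t = (57.053−64.714)/3.3653 = -2.2767
df = 24
p-value (two-sided) = 0.03201
At α=0.01: p ≥ α → fail to reject H₀

reject H₀: no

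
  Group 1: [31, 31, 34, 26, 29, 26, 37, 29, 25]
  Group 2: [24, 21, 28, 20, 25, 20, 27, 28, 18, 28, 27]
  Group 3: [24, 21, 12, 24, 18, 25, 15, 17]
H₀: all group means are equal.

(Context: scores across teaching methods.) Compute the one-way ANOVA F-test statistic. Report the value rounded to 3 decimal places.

test statistic = 13.204

Group means [29.78, 24.18, 19.50], grand mean 24.643
SSB = Σnᵢ(x̄ᵢ−x̄)² = 451.237; SSW = ΣΣ(x−x̄ᵢ)² = 427.192
MSB = 451.237/2 = 225.6183; MSW = 427.192/25 = 17.0877
F = MSB/MSW = 13.2036
df = (2, 25)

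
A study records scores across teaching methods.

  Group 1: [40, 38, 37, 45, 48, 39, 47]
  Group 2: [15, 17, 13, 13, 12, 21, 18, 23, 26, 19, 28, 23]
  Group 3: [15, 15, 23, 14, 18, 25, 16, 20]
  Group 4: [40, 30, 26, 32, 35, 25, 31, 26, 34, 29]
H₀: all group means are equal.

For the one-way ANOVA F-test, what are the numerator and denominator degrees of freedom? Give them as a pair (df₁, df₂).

k = 4 groups, N = 37 total
df = (k−1, N−k) = (4−1, 37−4) = (3, 33)

degrees of freedom = [3, 33]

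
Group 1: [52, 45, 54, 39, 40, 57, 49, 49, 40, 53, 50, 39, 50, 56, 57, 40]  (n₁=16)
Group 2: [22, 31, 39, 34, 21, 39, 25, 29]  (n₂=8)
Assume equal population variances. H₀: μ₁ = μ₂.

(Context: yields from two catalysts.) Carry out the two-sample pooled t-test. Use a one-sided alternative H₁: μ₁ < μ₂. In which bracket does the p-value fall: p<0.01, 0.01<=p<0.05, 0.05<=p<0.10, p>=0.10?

x̄₁=48.125, s₁=6.712, n₁=16
x̄₂=30.000, s₂=7.071, n₂=8
s_p² = [15·6.712² + 7·7.071²]/22 = 46.6250
SE = √(s_p²·(1/16+1/8)) = 2.9567
t = (48.125−30.000)/2.9567 = 6.1301
df = 22
p-value (one-sided, H₁ less) = 1.00000
→ bracket: p>=0.10

p-value bracket: p>=0.10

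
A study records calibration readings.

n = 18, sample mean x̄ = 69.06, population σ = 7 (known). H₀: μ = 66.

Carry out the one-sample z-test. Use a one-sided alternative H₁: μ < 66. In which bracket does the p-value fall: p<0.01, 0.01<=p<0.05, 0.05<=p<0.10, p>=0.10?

SE = σ/√n = 7/√18 = 1.6499
z = (x̄−μ₀)/SE = (69.06−66)/1.6499 = 1.8546
p-value (one-sided, H₁ less) = 0.96818
→ bracket: p>=0.10

p-value bracket: p>=0.10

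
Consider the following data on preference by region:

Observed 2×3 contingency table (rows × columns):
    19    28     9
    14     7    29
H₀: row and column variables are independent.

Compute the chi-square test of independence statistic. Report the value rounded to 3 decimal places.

Row totals [56, 50], col totals [33, 35, 38], n=106
χ² = (19−17.43)²/17.43 + (28−18.49)²/18.49 + (9−20.08)²/20.08 + (14−15.57)²/15.57 + (7−16.51)²/16.51 + (29−17.92)²/17.92 = 23.6199
df = 2

test statistic = 23.620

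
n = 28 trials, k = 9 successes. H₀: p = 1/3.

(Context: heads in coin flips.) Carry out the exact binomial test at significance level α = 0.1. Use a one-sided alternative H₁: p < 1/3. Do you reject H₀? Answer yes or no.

reject H₀: no

Exact binomial: n=28, k=9, p₀=1/3=0.3333
P(X≤9) from Σ C(n,i)·p₀^i·(1−p₀)^(n−i)
p-value (one-sided, H₁ less) = 0.53551
At α=0.1: p ≥ α → fail to reject H₀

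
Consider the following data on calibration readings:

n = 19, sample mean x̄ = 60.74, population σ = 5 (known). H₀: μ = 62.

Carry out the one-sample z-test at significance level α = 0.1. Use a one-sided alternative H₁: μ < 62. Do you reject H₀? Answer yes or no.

SE = σ/√n = 5/√19 = 1.1471
z = (x̄−μ₀)/SE = (60.74−62)/1.1471 = -1.0984
p-value (one-sided, H₁ less) = 0.13601
At α=0.1: p ≥ α → fail to reject H₀

reject H₀: no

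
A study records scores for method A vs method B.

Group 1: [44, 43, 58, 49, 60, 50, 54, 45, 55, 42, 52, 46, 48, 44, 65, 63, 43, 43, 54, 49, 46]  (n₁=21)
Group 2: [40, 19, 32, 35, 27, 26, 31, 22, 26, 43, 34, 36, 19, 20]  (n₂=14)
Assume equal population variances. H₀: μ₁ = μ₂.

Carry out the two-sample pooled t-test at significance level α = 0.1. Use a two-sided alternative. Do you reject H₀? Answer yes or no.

reject H₀: yes

x̄₁=50.143, s₁=6.945, n₁=21
x̄₂=29.286, s₂=7.800, n₂=14
s_p² = [20·6.945² + 13·7.800²]/33 = 53.1948
SE = √(s_p²·(1/21+1/14)) = 2.5165
t = (50.143−29.286)/2.5165 = 8.2882
df = 33
p-value (two-sided) = 0.00000
At α=0.1: p < α → reject H₀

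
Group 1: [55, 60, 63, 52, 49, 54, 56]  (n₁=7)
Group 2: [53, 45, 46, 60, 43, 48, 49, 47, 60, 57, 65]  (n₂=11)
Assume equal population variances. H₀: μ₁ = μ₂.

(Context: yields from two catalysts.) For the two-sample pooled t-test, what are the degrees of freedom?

df = n₁ + n₂ − 2 = 7 + 11 − 2 = 16

degrees of freedom = 16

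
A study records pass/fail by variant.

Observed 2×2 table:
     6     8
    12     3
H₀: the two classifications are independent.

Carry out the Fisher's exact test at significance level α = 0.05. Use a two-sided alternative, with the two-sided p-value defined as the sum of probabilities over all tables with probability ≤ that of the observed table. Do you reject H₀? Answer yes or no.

Margins: r₁=14, r₂=15, c₁=18, c₂=11, n=29
p_obs = C(14,6)·C(15,12)/C(29,18); sum pmf over tables with pmf ≤ p_obs
p-value (two-sided) = 0.06043
At α=0.05: p ≥ α → fail to reject H₀

reject H₀: no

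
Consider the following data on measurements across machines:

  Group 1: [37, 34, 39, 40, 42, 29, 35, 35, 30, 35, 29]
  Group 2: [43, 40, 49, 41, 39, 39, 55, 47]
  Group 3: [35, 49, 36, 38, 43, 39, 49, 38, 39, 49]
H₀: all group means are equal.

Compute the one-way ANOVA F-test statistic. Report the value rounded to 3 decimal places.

test statistic = 7.983

Group means [35.00, 44.12, 41.50], grand mean 39.759
SSB = Σnᵢ(x̄ᵢ−x̄)² = 431.935; SSW = ΣΣ(x−x̄ᵢ)² = 703.375
MSB = 431.935/2 = 215.9677; MSW = 703.375/26 = 27.0529
F = MSB/MSW = 7.9832
df = (2, 26)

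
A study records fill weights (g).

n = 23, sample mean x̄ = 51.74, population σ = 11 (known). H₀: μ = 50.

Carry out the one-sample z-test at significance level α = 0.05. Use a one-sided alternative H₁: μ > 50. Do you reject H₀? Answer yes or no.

SE = σ/√n = 11/√23 = 2.2937
z = (x̄−μ₀)/SE = (51.74−50)/2.2937 = 0.7586
p-value (one-sided, H₁ greater) = 0.22404
At α=0.05: p ≥ α → fail to reject H₀

reject H₀: no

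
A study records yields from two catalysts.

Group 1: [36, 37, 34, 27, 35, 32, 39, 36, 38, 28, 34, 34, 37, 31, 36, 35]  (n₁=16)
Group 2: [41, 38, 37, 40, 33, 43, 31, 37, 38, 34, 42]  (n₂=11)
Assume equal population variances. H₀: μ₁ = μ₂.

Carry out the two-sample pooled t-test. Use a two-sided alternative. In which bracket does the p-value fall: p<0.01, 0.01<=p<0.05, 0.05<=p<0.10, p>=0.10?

p-value bracket: 0.01<=p<0.05

x̄₁=34.312, s₁=3.361, n₁=16
x̄₂=37.636, s₂=3.802, n₂=11
s_p² = [15·3.361² + 10·3.802²]/25 = 12.5593
SE = √(s_p²·(1/16+1/11)) = 1.3881
t = (34.312−37.636)/1.3881 = -2.3946
df = 25
p-value (two-sided) = 0.02446
→ bracket: 0.01<=p<0.05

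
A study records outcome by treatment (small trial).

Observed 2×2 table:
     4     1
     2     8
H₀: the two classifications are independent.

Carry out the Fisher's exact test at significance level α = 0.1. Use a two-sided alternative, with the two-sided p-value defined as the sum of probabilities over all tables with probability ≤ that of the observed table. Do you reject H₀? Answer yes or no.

Margins: r₁=5, r₂=10, c₁=6, c₂=9, n=15
p_obs = C(5,4)·C(10,2)/C(15,6); sum pmf over tables with pmf ≤ p_obs
p-value (two-sided) = 0.08891
At α=0.1: p < α → reject H₀

reject H₀: yes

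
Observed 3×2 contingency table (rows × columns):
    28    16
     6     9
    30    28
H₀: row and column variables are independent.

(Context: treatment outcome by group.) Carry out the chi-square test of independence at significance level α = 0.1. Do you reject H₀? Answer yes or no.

reject H₀: no

Row totals [44, 15, 58], col totals [64, 53], n=117
χ² = (28−24.07)²/24.07 + (16−19.93)²/19.93 + (6−8.21)²/8.21 + (9−6.79)²/6.79 + (30−31.73)²/31.73 + (28−26.27)²/26.27 = 2.9334
df = 2
p-value (upper-tail) = 0.23068
At α=0.1: p ≥ α → fail to reject H₀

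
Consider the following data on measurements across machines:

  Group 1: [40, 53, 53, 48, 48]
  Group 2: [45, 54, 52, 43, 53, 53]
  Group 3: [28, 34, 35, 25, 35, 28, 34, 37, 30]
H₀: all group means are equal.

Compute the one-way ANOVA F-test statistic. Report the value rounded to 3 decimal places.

Group means [48.40, 50.00, 31.78], grand mean 41.400
SSB = Σnᵢ(x̄ᵢ−x̄)² = 1522.044; SSW = ΣΣ(x−x̄ᵢ)² = 360.756
MSB = 1522.044/2 = 761.0222; MSW = 360.756/17 = 21.2209
F = MSB/MSW = 35.8619
df = (2, 17)

test statistic = 35.862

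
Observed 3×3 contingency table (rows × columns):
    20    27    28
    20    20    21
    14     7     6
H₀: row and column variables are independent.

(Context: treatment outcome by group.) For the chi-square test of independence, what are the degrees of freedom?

df = (r−1)(c−1) = (3−1)·(3−1) = 4

degrees of freedom = 4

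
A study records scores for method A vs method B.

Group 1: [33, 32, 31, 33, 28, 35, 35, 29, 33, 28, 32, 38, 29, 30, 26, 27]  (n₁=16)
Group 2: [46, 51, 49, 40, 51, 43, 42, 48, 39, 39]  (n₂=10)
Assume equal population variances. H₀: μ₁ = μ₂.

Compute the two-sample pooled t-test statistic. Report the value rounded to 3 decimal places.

test statistic = -8.600

x̄₁=31.188, s₁=3.291, n₁=16
x̄₂=44.800, s₂=4.803, n₂=10
s_p² = [15·3.291² + 9·4.803²]/24 = 15.4182
SE = √(s_p²·(1/16+1/10)) = 1.5829
t = (31.188−44.800)/1.5829 = -8.5999
df = 24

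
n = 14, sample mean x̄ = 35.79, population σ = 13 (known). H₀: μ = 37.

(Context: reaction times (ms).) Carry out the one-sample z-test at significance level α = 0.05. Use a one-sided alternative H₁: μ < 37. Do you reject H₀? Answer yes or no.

SE = σ/√n = 13/√14 = 3.4744
z = (x̄−μ₀)/SE = (35.79−37)/3.4744 = -0.3483
p-value (one-sided, H₁ less) = 0.36382
At α=0.05: p ≥ α → fail to reject H₀

reject H₀: no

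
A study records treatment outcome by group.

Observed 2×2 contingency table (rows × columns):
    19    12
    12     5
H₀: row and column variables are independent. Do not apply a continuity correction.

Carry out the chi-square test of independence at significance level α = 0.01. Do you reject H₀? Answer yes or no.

reject H₀: no

Row totals [31, 17], col totals [31, 17], n=48
χ² = (19−20.02)²/20.02 + (12−10.98)²/10.98 + (12−10.98)²/10.98 + (5−6.02)²/6.02 = 0.4150
df = 1
p-value (upper-tail) = 0.51946
At α=0.01: p ≥ α → fail to reject H₀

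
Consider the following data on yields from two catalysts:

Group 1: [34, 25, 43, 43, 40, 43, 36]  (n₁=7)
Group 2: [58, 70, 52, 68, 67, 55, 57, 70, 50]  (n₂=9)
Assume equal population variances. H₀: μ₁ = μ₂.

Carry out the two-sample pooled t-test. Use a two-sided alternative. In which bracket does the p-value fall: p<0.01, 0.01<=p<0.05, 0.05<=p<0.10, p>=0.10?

p-value bracket: p<0.01

x̄₁=37.714, s₁=6.676, n₁=7
x̄₂=60.778, s₂=7.981, n₂=9
s_p² = [6·6.676² + 8·7.981²]/14 = 55.4989
SE = √(s_p²·(1/7+1/9)) = 3.7543
t = (37.714−60.778)/3.7543 = -6.1432
df = 14
p-value (two-sided) = 0.00003
→ bracket: p<0.01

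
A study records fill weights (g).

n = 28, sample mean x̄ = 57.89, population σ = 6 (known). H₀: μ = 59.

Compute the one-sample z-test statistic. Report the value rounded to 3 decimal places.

SE = σ/√n = 6/√28 = 1.1339
z = (x̄−μ₀)/SE = (57.89−59)/1.1339 = -0.9789

test statistic = -0.979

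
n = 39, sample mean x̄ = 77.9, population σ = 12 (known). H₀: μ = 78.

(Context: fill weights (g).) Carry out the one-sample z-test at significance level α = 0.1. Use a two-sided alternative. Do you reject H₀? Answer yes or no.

reject H₀: no

SE = σ/√n = 12/√39 = 1.9215
z = (x̄−μ₀)/SE = (77.9−78)/1.9215 = -0.0520
p-value (two-sided) = 0.95850
At α=0.1: p ≥ α → fail to reject H₀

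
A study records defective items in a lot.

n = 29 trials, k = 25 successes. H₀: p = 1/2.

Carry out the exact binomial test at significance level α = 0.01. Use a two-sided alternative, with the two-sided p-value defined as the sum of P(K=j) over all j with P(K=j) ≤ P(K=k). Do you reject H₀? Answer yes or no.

reject H₀: yes

Exact binomial: n=29, k=25, p₀=1/2=0.5000
P(X=j) = C(n,j)·p₀^j·(1−p₀)^(n−j); p = Σ P(X=j) over j with P(X=j) ≤ P(X=25)
p-value (two-sided) = 0.00010
At α=0.01: p < α → reject H₀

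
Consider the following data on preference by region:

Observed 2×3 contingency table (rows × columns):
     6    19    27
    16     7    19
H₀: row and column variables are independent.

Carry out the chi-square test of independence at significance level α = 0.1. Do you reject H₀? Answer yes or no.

Row totals [52, 42], col totals [22, 26, 46], n=94
χ² = (6−12.17)²/12.17 + (19−14.38)²/14.38 + (27−25.45)²/25.45 + (16−9.83)²/9.83 + (7−11.62)²/11.62 + (19−20.55)²/20.55 = 10.5306
df = 2
p-value (upper-tail) = 0.00517
At α=0.1: p < α → reject H₀

reject H₀: yes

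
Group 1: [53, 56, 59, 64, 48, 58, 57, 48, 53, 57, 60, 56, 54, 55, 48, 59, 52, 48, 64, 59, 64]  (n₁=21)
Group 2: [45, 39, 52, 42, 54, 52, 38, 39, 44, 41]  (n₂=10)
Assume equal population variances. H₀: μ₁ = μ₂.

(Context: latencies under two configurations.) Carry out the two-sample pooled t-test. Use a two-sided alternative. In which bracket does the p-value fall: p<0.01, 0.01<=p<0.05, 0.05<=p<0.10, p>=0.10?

p-value bracket: p<0.01

x̄₁=55.810, s₁=5.173, n₁=21
x̄₂=44.600, s₂=6.004, n₂=10
s_p² = [20·5.173² + 9·6.004²]/29 = 29.6427
SE = √(s_p²·(1/21+1/10)) = 2.0918
t = (55.810−44.600)/2.0918 = 5.3587
df = 29
p-value (two-sided) = 0.00001
→ bracket: p<0.01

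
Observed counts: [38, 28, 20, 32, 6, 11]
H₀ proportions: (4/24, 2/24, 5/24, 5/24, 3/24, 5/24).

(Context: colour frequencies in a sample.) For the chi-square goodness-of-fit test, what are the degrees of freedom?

degrees of freedom = 5

df = k − 1 = 6 − 1 = 5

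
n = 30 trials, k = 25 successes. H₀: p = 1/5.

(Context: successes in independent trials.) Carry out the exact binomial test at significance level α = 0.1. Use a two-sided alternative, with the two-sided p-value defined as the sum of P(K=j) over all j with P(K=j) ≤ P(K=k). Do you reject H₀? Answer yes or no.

reject H₀: yes

Exact binomial: n=30, k=25, p₀=1/5=0.2000
P(X=j) = C(n,j)·p₀^j·(1−p₀)^(n−j); p = Σ P(X=j) over j with P(X=j) ≤ P(X=25)
p-value (two-sided) = 0.00000
At α=0.1: p < α → reject H₀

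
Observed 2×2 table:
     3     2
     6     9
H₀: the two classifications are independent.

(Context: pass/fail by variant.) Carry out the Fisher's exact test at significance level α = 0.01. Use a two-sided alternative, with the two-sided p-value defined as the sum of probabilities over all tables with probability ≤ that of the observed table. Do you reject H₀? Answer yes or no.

Margins: r₁=5, r₂=15, c₁=9, c₂=11, n=20
p_obs = C(5,3)·C(15,6)/C(20,9); sum pmf over tables with pmf ≤ p_obs
p-value (two-sided) = 0.61687
At α=0.01: p ≥ α → fail to reject H₀

reject H₀: no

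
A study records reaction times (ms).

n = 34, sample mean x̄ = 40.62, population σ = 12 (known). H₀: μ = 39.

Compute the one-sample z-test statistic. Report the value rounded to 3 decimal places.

test statistic = 0.787

SE = σ/√n = 12/√34 = 2.0580
z = (x̄−μ₀)/SE = (40.62−39)/2.0580 = 0.7872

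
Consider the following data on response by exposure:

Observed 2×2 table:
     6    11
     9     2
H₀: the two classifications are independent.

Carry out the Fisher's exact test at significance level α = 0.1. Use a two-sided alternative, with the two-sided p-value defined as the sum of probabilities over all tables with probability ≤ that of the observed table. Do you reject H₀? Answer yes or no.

reject H₀: yes

Margins: r₁=17, r₂=11, c₁=15, c₂=13, n=28
p_obs = C(17,6)·C(11,9)/C(28,15); sum pmf over tables with pmf ≤ p_obs
p-value (two-sided) = 0.02376
At α=0.1: p < α → reject H₀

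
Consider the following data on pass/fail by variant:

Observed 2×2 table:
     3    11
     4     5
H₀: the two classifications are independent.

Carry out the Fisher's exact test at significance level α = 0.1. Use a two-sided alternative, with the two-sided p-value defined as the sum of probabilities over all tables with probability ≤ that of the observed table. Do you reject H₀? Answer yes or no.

reject H₀: no

Margins: r₁=14, r₂=9, c₁=7, c₂=16, n=23
p_obs = C(14,3)·C(9,4)/C(23,7); sum pmf over tables with pmf ≤ p_obs
p-value (two-sided) = 0.36304
At α=0.1: p ≥ α → fail to reject H₀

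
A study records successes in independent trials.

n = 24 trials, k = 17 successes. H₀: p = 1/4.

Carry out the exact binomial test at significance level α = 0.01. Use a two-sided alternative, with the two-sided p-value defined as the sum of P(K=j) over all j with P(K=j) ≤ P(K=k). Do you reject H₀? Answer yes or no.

Exact binomial: n=24, k=17, p₀=1/4=0.2500
P(X=j) = C(n,j)·p₀^j·(1−p₀)^(n−j); p = Σ P(X=j) over j with P(X=j) ≤ P(X=17)
p-value (two-sided) = 0.00000
At α=0.01: p < α → reject H₀

reject H₀: yes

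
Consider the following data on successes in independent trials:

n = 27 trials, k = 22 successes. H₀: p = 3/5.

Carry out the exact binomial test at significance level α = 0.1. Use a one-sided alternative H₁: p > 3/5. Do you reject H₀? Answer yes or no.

Exact binomial: n=27, k=22, p₀=3/5=0.6000
P(X≥22) from Σ C(n,i)·p₀^i·(1−p₀)^(n−i)
p-value (one-sided, H₁ greater) = 0.01550
At α=0.1: p < α → reject H₀

reject H₀: yes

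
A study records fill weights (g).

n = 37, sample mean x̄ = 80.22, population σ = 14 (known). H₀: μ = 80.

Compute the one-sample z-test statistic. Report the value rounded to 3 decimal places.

test statistic = 0.096

SE = σ/√n = 14/√37 = 2.3016
z = (x̄−μ₀)/SE = (80.22−80)/2.3016 = 0.0956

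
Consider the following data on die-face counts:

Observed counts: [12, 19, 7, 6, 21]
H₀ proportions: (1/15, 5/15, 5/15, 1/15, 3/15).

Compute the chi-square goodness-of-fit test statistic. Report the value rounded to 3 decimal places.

test statistic = 29.385

n = 65; E_i = n·p_i = [4.33, 21.67, 21.67, 4.33, 13.00]
χ² = (12−4.33)²/4.33 + (19−21.67)²/21.67 + (7−21.67)²/21.67 + (6−4.33)²/4.33 + (21−13.00)²/13.00 = 29.3846
df = 4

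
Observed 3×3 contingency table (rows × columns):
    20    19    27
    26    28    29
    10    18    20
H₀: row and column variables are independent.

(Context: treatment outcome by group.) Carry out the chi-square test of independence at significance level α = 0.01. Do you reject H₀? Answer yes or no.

Row totals [66, 83, 48], col totals [56, 65, 76], n=197
χ² = (20−18.76)²/18.76 + (19−21.78)²/21.78 + (27−25.46)²/25.46 + (26−23.59)²/23.59 + (28−27.39)²/27.39 + (29−32.02)²/32.02 + (10−13.64)²/13.64 + (18−15.84)²/15.84 + (20−18.52)²/18.52 = 2.4602
df = 4
p-value (upper-tail) = 0.65178
At α=0.01: p ≥ α → fail to reject H₀

reject H₀: no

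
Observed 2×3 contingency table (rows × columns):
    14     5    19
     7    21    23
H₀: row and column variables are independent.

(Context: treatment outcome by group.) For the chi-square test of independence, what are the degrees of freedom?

degrees of freedom = 2

df = (r−1)(c−1) = (2−1)·(3−1) = 2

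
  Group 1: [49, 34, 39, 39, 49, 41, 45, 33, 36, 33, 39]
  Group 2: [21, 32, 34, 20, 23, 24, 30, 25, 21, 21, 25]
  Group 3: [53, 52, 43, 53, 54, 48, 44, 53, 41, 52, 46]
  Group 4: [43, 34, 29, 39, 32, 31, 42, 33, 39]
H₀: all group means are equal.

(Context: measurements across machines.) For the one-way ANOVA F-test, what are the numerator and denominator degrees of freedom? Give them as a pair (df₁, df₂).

k = 4 groups, N = 42 total
df = (k−1, N−k) = (4−1, 42−4) = (3, 38)

degrees of freedom = [3, 38]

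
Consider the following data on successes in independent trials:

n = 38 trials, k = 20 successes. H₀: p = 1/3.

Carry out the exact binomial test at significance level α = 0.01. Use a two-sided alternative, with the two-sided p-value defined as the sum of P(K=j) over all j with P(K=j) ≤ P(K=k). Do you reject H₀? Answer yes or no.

Exact binomial: n=38, k=20, p₀=1/3=0.3333
P(X=j) = C(n,j)·p₀^j·(1−p₀)^(n−j); p = Σ P(X=j) over j with P(X=j) ≤ P(X=20)
p-value (two-sided) = 0.01531
At α=0.01: p ≥ α → fail to reject H₀

reject H₀: no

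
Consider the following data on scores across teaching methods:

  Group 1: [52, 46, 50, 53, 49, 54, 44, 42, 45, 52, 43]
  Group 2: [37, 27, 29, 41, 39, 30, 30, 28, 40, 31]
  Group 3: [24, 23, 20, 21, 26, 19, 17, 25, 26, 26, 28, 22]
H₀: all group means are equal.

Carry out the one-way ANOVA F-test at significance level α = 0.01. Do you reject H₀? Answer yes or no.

reject H₀: yes

Group means [48.18, 33.20, 23.08], grand mean 34.515
SSB = Σnᵢ(x̄ᵢ−x̄)² = 3640.089; SSW = ΣΣ(x−x̄ᵢ)² = 574.153
MSB = 3640.089/2 = 1820.0447; MSW = 574.153/30 = 19.1384
F = MSB/MSW = 95.0989
df = (2, 30)
p-value (upper-tail) = 0.00000
At α=0.01: p < α → reject H₀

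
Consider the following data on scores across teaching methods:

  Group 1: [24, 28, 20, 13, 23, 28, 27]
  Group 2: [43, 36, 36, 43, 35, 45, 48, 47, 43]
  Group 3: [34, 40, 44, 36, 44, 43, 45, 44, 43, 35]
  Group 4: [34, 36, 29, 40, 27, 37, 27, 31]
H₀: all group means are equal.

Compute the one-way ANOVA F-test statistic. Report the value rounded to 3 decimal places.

Group means [23.29, 41.78, 40.80, 32.62], grand mean 35.529
SSB = Σnᵢ(x̄ᵢ−x̄)² = 1746.011; SSW = ΣΣ(x−x̄ᵢ)² = 696.459
MSB = 1746.011/3 = 582.0038; MSW = 696.459/30 = 23.2153
F = MSB/MSW = 25.0698
df = (3, 30)

test statistic = 25.070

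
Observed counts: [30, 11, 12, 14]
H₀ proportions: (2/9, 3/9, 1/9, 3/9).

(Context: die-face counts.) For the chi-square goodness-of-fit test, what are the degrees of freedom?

degrees of freedom = 3

df = k − 1 = 4 − 1 = 3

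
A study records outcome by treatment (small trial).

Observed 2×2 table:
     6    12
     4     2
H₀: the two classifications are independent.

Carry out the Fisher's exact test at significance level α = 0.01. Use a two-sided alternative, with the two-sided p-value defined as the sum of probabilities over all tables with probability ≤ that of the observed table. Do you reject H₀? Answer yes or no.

Margins: r₁=18, r₂=6, c₁=10, c₂=14, n=24
p_obs = C(18,6)·C(6,4)/C(24,10); sum pmf over tables with pmf ≤ p_obs
p-value (two-sided) = 0.19206
At α=0.01: p ≥ α → fail to reject H₀

reject H₀: no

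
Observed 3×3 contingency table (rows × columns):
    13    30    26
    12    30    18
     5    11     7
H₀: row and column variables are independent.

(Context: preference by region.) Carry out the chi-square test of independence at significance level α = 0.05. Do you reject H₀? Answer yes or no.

reject H₀: no

Row totals [69, 60, 23], col totals [30, 71, 51], n=152
χ² = (13−13.62)²/13.62 + (30−32.23)²/32.23 + (26−23.15)²/23.15 + (12−11.84)²/11.84 + (30−28.03)²/28.03 + (18−20.13)²/20.13 + (5−4.54)²/4.54 + (11−10.74)²/10.74 + (7−7.72)²/7.72 = 1.0192
df = 4
p-value (upper-tail) = 0.90687
At α=0.05: p ≥ α → fail to reject H₀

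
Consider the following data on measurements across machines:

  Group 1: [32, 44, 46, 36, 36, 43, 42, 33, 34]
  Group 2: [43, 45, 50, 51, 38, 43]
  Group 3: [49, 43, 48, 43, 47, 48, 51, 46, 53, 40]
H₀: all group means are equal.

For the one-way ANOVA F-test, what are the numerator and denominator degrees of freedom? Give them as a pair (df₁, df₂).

k = 3 groups, N = 25 total
df = (k−1, N−k) = (3−1, 25−3) = (2, 22)

degrees of freedom = [2, 22]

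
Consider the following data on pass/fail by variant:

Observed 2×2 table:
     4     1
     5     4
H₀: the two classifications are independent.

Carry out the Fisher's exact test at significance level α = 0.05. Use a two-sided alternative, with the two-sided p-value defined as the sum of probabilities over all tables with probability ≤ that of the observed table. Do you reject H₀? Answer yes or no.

Margins: r₁=5, r₂=9, c₁=9, c₂=5, n=14
p_obs = C(5,4)·C(9,5)/C(14,9); sum pmf over tables with pmf ≤ p_obs
p-value (two-sided) = 0.58042
At α=0.05: p ≥ α → fail to reject H₀

reject H₀: no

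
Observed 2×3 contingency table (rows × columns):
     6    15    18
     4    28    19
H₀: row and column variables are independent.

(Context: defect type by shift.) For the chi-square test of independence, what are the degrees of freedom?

degrees of freedom = 2

df = (r−1)(c−1) = (2−1)·(3−1) = 2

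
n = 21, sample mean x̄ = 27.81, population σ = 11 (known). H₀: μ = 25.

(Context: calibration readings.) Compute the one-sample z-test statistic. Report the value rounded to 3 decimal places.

test statistic = 1.171

SE = σ/√n = 11/√21 = 2.4004
z = (x̄−μ₀)/SE = (27.81−25)/2.4004 = 1.1706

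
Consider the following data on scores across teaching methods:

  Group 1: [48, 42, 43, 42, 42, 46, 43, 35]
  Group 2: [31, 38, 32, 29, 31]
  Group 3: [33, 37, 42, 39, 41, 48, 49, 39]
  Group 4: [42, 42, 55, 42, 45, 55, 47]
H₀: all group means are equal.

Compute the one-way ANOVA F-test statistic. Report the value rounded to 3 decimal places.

test statistic = 9.287

Group means [42.62, 32.20, 41.00, 46.86], grand mean 41.357
SSB = Σnᵢ(x̄ᵢ−x̄)² = 644.896; SSW = ΣΣ(x−x̄ᵢ)² = 555.532
MSB = 644.896/3 = 214.9655; MSW = 555.532/24 = 23.1472
F = MSB/MSW = 9.2869
df = (3, 24)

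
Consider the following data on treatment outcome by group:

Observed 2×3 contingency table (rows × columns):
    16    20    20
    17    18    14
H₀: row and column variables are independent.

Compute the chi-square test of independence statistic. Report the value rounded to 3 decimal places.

Row totals [56, 49], col totals [33, 38, 34], n=105
χ² = (16−17.60)²/17.60 + (20−20.27)²/20.27 + (20−18.13)²/18.13 + (17−15.40)²/15.40 + (18−17.73)²/17.73 + (14−15.87)²/15.87 = 0.7310
df = 2

test statistic = 0.731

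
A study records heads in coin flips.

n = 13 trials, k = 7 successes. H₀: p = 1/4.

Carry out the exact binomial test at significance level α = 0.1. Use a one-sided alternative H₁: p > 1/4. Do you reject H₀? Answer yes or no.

reject H₀: yes

Exact binomial: n=13, k=7, p₀=1/4=0.2500
P(X≥7) from Σ C(n,i)·p₀^i·(1−p₀)^(n−i)
p-value (one-sided, H₁ greater) = 0.02429
At α=0.1: p < α → reject H₀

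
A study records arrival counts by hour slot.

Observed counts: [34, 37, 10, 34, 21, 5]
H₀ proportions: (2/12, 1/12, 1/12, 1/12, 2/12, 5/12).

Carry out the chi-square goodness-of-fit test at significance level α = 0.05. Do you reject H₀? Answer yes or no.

reject H₀: yes

n = 141; E_i = n·p_i = [23.50, 11.75, 11.75, 11.75, 23.50, 58.75]
χ² = (34−23.50)²/23.50 + (37−11.75)²/11.75 + (10−11.75)²/11.75 + (34−11.75)²/11.75 + (21−23.50)²/23.50 + (5−58.75)²/58.75 = 150.7872
df = 5
p-value (upper-tail) = 0.00000
At α=0.05: p < α → reject H₀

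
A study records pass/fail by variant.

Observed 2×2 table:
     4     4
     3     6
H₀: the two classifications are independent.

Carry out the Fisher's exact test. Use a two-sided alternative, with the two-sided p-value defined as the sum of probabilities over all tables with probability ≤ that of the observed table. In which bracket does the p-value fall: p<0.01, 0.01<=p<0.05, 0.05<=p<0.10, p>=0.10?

Margins: r₁=8, r₂=9, c₁=7, c₂=10, n=17
p_obs = C(8,4)·C(9,3)/C(17,7); sum pmf over tables with pmf ≤ p_obs
p-value (two-sided) = 0.63719
→ bracket: p>=0.10

p-value bracket: p>=0.10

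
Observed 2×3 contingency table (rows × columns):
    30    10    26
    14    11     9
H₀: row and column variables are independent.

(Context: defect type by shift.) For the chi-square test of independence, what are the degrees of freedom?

df = (r−1)(c−1) = (2−1)·(3−1) = 2

degrees of freedom = 2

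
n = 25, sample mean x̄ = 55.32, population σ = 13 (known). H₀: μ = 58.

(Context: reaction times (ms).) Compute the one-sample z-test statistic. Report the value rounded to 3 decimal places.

SE = σ/√n = 13/√25 = 2.6000
z = (x̄−μ₀)/SE = (55.32−58)/2.6000 = -1.0308

test statistic = -1.031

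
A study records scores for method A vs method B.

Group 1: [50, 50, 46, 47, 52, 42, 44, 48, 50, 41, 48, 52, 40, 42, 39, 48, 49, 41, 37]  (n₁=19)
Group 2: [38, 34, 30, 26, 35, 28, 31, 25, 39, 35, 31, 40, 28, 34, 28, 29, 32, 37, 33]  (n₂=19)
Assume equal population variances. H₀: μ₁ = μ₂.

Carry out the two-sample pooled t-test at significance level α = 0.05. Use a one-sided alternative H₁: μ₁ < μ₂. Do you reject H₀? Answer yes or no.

x̄₁=45.579, s₁=4.659, n₁=19
x̄₂=32.263, s₂=4.395, n₂=19
s_p² = [18·4.659² + 18·4.395²]/36 = 20.5088
SE = √(s_p²·(1/19+1/19)) = 1.4693
t = (45.579−32.263)/1.4693 = 9.0627
df = 36
p-value (one-sided, H₁ less) = 1.00000
At α=0.05: p ≥ α → fail to reject H₀

reject H₀: no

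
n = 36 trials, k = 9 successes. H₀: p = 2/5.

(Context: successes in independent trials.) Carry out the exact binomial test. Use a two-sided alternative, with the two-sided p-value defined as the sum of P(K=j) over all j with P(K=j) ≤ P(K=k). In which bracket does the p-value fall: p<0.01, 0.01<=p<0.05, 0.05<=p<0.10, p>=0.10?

Exact binomial: n=36, k=9, p₀=2/5=0.4000
P(X=j) = C(n,j)·p₀^j·(1−p₀)^(n−j); p = Σ P(X=j) over j with P(X=j) ≤ P(X=9)
p-value (two-sided) = 0.08754
→ bracket: 0.05<=p<0.10

p-value bracket: 0.05<=p<0.10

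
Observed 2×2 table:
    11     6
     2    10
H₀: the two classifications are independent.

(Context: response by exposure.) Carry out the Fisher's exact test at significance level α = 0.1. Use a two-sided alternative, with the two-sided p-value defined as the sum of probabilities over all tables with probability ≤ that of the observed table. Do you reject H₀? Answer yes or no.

reject H₀: yes

Margins: r₁=17, r₂=12, c₁=13, c₂=16, n=29
p_obs = C(17,11)·C(12,2)/C(29,13); sum pmf over tables with pmf ≤ p_obs
p-value (two-sided) = 0.02157
At α=0.1: p < α → reject H₀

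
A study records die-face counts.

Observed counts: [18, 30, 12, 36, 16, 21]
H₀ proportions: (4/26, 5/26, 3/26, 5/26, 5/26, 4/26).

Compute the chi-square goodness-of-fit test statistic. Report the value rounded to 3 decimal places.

test statistic = 9.638

n = 133; E_i = n·p_i = [20.46, 25.58, 15.35, 25.58, 25.58, 20.46]
χ² = (18−20.46)²/20.46 + (30−25.58)²/25.58 + (12−15.35)²/15.35 + (36−25.58)²/25.58 + (16−25.58)²/25.58 + (21−20.46)²/20.46 = 9.6383
df = 5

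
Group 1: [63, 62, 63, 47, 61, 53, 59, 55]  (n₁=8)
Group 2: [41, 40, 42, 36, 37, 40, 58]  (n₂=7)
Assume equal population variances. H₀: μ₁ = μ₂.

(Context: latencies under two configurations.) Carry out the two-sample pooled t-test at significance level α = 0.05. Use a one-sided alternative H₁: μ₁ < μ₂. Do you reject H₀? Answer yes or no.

x̄₁=57.875, s₁=5.743, n₁=8
x̄₂=42.000, s₂=7.371, n₂=7
s_p² = [7·5.743² + 6·7.371²]/13 = 42.8365
SE = √(s_p²·(1/8+1/7)) = 3.3873
t = (57.875−42.000)/3.3873 = 4.6866
df = 13
p-value (one-sided, H₁ less) = 0.99979
At α=0.05: p ≥ α → fail to reject H₀

reject H₀: no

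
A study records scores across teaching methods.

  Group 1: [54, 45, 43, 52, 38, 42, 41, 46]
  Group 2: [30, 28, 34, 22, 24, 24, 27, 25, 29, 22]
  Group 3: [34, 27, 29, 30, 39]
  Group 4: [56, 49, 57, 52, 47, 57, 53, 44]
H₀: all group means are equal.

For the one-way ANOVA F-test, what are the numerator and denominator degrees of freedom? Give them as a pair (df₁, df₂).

k = 4 groups, N = 31 total
df = (k−1, N−k) = (4−1, 31−4) = (3, 27)

degrees of freedom = [3, 27]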